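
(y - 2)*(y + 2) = y^2 - 4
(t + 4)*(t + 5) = t^2 + 9*t + 20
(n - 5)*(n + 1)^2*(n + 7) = n^4 + 4*n^3 - 30*n^2 - 68*n - 35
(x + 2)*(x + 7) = x^2 + 9*x + 14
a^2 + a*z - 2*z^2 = (a - z)*(a + 2*z)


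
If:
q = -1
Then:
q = -1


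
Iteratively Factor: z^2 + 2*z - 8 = (z - 2)*(z + 4)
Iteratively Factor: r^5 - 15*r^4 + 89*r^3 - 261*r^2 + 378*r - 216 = (r - 3)*(r^4 - 12*r^3 + 53*r^2 - 102*r + 72) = (r - 4)*(r - 3)*(r^3 - 8*r^2 + 21*r - 18) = (r - 4)*(r - 3)*(r - 2)*(r^2 - 6*r + 9) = (r - 4)*(r - 3)^2*(r - 2)*(r - 3)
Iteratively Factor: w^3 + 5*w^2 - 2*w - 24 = (w - 2)*(w^2 + 7*w + 12) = (w - 2)*(w + 3)*(w + 4)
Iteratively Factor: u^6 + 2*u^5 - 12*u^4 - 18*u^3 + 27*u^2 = (u + 3)*(u^5 - u^4 - 9*u^3 + 9*u^2) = u*(u + 3)*(u^4 - u^3 - 9*u^2 + 9*u) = u*(u + 3)^2*(u^3 - 4*u^2 + 3*u) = u^2*(u + 3)^2*(u^2 - 4*u + 3) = u^2*(u - 3)*(u + 3)^2*(u - 1)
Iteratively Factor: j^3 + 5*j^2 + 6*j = (j)*(j^2 + 5*j + 6) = j*(j + 2)*(j + 3)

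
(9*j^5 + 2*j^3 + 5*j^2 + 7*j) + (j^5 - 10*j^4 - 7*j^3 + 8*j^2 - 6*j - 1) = 10*j^5 - 10*j^4 - 5*j^3 + 13*j^2 + j - 1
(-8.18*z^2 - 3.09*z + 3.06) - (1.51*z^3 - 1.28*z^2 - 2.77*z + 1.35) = -1.51*z^3 - 6.9*z^2 - 0.32*z + 1.71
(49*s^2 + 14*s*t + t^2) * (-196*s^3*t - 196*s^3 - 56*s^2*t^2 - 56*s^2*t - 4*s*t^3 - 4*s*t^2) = -9604*s^5*t - 9604*s^5 - 5488*s^4*t^2 - 5488*s^4*t - 1176*s^3*t^3 - 1176*s^3*t^2 - 112*s^2*t^4 - 112*s^2*t^3 - 4*s*t^5 - 4*s*t^4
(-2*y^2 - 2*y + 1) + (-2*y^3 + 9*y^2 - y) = -2*y^3 + 7*y^2 - 3*y + 1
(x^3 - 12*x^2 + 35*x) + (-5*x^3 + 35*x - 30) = -4*x^3 - 12*x^2 + 70*x - 30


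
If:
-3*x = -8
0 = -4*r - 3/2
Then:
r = -3/8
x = 8/3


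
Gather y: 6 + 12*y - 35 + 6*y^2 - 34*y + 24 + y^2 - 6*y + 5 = 7*y^2 - 28*y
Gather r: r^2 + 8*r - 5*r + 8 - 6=r^2 + 3*r + 2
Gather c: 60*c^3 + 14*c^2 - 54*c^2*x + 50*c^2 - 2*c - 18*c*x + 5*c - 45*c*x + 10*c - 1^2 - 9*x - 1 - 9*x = 60*c^3 + c^2*(64 - 54*x) + c*(13 - 63*x) - 18*x - 2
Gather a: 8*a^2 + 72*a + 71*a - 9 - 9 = 8*a^2 + 143*a - 18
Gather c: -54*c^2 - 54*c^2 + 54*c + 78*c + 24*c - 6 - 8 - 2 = -108*c^2 + 156*c - 16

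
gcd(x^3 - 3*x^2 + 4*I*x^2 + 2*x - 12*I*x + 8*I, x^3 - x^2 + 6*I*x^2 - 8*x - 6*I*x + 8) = x^2 + x*(-1 + 4*I) - 4*I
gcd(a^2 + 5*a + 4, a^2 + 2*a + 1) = a + 1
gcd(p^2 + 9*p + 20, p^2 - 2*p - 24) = p + 4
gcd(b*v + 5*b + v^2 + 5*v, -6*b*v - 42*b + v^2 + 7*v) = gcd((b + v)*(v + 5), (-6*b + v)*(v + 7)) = 1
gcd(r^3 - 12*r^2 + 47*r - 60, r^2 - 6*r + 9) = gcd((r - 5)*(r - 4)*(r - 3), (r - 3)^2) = r - 3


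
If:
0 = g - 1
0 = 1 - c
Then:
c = 1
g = 1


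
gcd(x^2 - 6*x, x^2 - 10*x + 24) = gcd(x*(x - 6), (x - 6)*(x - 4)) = x - 6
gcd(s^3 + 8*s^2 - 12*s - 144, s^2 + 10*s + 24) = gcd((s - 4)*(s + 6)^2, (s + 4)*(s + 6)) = s + 6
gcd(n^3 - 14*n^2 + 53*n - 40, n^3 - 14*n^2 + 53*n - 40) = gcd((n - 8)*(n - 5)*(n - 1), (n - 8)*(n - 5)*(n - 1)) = n^3 - 14*n^2 + 53*n - 40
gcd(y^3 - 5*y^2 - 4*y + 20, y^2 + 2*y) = y + 2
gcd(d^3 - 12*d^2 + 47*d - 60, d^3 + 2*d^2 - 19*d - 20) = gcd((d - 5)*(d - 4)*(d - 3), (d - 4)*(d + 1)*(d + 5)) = d - 4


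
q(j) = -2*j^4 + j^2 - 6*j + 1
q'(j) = -8*j^3 + 2*j - 6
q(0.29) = -0.67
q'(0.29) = -5.62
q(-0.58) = 4.59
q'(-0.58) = -5.60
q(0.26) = -0.50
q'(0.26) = -5.62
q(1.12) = -7.61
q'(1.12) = -15.00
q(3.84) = -442.16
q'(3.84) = -451.30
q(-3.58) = -293.22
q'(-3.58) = 353.90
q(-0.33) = 3.07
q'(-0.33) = -6.37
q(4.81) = -1075.28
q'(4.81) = -886.66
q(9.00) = -13094.00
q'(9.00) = -5820.00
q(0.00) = 1.00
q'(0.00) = -6.00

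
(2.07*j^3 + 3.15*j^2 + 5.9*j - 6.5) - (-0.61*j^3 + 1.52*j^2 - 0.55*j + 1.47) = 2.68*j^3 + 1.63*j^2 + 6.45*j - 7.97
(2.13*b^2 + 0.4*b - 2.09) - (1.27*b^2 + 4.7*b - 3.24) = 0.86*b^2 - 4.3*b + 1.15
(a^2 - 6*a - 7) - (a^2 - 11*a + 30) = 5*a - 37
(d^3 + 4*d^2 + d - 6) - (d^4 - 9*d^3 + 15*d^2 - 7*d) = -d^4 + 10*d^3 - 11*d^2 + 8*d - 6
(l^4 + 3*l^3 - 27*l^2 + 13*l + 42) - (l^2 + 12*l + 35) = l^4 + 3*l^3 - 28*l^2 + l + 7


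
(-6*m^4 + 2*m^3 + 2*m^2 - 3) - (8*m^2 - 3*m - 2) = -6*m^4 + 2*m^3 - 6*m^2 + 3*m - 1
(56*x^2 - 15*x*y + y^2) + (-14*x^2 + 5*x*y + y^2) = 42*x^2 - 10*x*y + 2*y^2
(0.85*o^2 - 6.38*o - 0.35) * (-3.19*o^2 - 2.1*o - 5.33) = -2.7115*o^4 + 18.5672*o^3 + 9.984*o^2 + 34.7404*o + 1.8655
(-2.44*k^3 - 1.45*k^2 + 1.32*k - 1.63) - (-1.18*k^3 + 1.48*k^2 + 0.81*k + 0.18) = -1.26*k^3 - 2.93*k^2 + 0.51*k - 1.81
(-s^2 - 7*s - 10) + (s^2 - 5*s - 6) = -12*s - 16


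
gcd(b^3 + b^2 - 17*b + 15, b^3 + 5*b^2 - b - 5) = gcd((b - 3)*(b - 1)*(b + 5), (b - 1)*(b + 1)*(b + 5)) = b^2 + 4*b - 5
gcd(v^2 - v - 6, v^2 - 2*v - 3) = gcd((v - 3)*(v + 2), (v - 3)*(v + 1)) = v - 3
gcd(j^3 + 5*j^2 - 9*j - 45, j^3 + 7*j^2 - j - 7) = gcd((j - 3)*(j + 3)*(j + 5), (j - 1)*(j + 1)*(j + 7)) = 1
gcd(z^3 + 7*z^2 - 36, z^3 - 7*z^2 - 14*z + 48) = z^2 + z - 6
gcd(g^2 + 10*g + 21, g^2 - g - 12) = g + 3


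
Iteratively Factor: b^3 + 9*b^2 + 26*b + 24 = (b + 3)*(b^2 + 6*b + 8) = (b + 3)*(b + 4)*(b + 2)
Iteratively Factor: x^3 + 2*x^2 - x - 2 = (x - 1)*(x^2 + 3*x + 2) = (x - 1)*(x + 2)*(x + 1)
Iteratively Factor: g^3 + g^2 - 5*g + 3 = (g - 1)*(g^2 + 2*g - 3) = (g - 1)*(g + 3)*(g - 1)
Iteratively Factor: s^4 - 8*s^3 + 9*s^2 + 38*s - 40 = (s - 1)*(s^3 - 7*s^2 + 2*s + 40) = (s - 1)*(s + 2)*(s^2 - 9*s + 20) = (s - 4)*(s - 1)*(s + 2)*(s - 5)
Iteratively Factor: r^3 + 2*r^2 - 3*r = (r)*(r^2 + 2*r - 3) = r*(r + 3)*(r - 1)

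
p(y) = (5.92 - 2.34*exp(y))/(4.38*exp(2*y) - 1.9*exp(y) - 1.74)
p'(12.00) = 0.00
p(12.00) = 0.00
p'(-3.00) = 0.19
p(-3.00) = -3.18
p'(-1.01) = -0.23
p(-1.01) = -2.74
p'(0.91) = -0.30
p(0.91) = 0.01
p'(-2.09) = 0.31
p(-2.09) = -2.95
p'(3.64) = 0.01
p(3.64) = -0.01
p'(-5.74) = 0.02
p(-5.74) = -3.39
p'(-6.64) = 0.01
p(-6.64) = -3.40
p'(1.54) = -0.00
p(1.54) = -0.06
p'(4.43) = 0.01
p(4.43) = -0.01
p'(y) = (5.92 - 2.34*exp(y))*(-8.76*exp(2*y) + 1.9*exp(y))/(4.38*exp(2*y) - 1.9*exp(y) - 1.74)^2 - 2.34*exp(y)/(4.38*exp(2*y) - 1.9*exp(y) - 1.74)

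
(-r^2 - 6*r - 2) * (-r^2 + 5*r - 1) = r^4 + r^3 - 27*r^2 - 4*r + 2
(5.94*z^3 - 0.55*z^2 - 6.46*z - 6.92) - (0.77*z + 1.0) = 5.94*z^3 - 0.55*z^2 - 7.23*z - 7.92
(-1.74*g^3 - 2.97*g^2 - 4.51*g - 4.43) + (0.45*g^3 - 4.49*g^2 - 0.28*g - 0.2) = -1.29*g^3 - 7.46*g^2 - 4.79*g - 4.63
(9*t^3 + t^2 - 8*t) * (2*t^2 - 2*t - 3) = 18*t^5 - 16*t^4 - 45*t^3 + 13*t^2 + 24*t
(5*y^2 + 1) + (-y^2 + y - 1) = 4*y^2 + y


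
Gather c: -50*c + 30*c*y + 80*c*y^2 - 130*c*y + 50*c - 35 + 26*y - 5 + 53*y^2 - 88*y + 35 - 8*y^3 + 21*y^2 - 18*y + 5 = c*(80*y^2 - 100*y) - 8*y^3 + 74*y^2 - 80*y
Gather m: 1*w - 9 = w - 9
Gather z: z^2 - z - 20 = z^2 - z - 20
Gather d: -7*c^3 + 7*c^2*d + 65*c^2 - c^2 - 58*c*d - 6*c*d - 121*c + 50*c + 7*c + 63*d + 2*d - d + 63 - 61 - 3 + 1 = -7*c^3 + 64*c^2 - 64*c + d*(7*c^2 - 64*c + 64)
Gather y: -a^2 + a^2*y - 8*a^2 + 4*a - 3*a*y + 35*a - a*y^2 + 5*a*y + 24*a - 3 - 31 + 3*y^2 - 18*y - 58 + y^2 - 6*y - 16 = -9*a^2 + 63*a + y^2*(4 - a) + y*(a^2 + 2*a - 24) - 108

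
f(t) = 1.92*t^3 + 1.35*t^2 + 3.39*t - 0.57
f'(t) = 5.76*t^2 + 2.7*t + 3.39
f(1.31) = 10.50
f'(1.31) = 16.81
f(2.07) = 29.26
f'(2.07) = 33.66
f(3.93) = 150.14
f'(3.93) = 102.96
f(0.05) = -0.40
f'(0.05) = 3.54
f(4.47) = 213.04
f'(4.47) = 130.55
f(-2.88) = -45.00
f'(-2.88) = 43.39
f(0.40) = 1.12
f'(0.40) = 5.39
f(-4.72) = -188.39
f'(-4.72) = 118.97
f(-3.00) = -50.43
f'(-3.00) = 47.13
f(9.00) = 1538.97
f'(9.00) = 494.25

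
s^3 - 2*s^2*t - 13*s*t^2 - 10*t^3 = (s - 5*t)*(s + t)*(s + 2*t)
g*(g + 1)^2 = g^3 + 2*g^2 + g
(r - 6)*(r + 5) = r^2 - r - 30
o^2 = o^2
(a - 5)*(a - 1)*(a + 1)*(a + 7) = a^4 + 2*a^3 - 36*a^2 - 2*a + 35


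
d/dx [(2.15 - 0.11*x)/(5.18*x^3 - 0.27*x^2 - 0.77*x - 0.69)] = (1.1396*x^3 - 33.4407*x^2 + 1.161*x + 1.7314)/(26.8324*x^6 - 2.7972*x^5 - 7.9043*x^4 - 6.7326*x^3 + 0.9655*x^2 + 1.0626*x + 0.4761)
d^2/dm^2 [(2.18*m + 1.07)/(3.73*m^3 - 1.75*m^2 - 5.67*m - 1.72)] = (181.980732*m^5 + 93.261936*m^4 - 6.18822399999999*m^3 + 51.716124*m^2 + 65.519802*m + 19.836782)/(51.895117*m^9 - 73.042725*m^8 - 202.389054*m^7 + 144.915611*m^6 + 375.016866*m^5 + 33.674487*m^4 - 251.579967*m^3 - 181.419924*m^2 - 50.322384*m - 5.088448)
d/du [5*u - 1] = 5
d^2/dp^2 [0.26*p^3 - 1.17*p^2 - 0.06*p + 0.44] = 1.56*p - 2.34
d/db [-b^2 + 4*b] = 4 - 2*b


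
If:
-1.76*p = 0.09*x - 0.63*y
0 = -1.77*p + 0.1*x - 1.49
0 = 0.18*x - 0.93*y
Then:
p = 0.40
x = 21.95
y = 4.25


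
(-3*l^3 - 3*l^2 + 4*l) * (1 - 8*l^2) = 24*l^5 + 24*l^4 - 35*l^3 - 3*l^2 + 4*l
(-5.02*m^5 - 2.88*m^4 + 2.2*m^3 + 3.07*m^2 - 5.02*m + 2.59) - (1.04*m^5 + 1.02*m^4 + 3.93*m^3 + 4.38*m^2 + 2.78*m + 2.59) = -6.06*m^5 - 3.9*m^4 - 1.73*m^3 - 1.31*m^2 - 7.8*m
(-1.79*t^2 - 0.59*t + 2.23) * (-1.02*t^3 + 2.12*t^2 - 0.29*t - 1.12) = 1.8258*t^5 - 3.193*t^4 - 3.0063*t^3 + 6.9035*t^2 + 0.0141000000000001*t - 2.4976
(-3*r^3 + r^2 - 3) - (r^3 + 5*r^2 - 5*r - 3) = -4*r^3 - 4*r^2 + 5*r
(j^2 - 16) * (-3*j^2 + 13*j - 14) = -3*j^4 + 13*j^3 + 34*j^2 - 208*j + 224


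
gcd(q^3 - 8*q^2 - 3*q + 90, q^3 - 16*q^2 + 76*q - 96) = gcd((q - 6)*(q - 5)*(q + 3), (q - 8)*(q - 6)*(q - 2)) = q - 6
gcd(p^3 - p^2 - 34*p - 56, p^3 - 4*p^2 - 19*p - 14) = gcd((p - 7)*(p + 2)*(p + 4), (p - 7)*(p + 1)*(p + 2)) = p^2 - 5*p - 14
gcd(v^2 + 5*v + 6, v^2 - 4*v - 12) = v + 2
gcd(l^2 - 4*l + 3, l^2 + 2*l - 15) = l - 3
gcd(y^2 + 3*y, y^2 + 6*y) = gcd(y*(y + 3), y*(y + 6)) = y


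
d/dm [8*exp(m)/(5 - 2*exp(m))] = 40*exp(m)/(2*exp(m) - 5)^2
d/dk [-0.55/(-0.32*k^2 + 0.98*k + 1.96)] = (0.539 - 0.352*k)/(-0.32*k^2 + 0.98*k + 1.96)^2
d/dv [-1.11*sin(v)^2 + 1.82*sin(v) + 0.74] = (1.82 - 2.22*sin(v))*cos(v)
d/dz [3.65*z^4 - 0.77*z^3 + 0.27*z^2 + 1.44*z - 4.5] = 14.6*z^3 - 2.31*z^2 + 0.54*z + 1.44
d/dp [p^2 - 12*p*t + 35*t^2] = 2*p - 12*t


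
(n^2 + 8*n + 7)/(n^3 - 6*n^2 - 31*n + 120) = (n^2 + 8*n + 7)/(n^3 - 6*n^2 - 31*n + 120)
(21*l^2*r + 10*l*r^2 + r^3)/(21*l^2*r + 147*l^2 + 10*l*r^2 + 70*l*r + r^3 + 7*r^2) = r/(r + 7)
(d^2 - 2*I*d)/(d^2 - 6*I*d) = (d - 2*I)/(d - 6*I)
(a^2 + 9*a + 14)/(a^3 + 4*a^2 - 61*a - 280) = (a + 2)/(a^2 - 3*a - 40)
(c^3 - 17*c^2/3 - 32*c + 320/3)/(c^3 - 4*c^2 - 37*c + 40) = (c - 8/3)/(c - 1)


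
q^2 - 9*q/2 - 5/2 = (q - 5)*(q + 1/2)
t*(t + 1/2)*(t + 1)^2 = t^4 + 5*t^3/2 + 2*t^2 + t/2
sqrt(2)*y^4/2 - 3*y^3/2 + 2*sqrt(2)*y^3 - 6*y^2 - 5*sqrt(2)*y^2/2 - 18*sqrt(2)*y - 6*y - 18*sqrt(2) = (y + 2)*(y - 3*sqrt(2))*(y + 3*sqrt(2)/2)*(sqrt(2)*y/2 + sqrt(2))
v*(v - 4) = v^2 - 4*v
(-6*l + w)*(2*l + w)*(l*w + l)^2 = -12*l^4*w^2 - 24*l^4*w - 12*l^4 - 4*l^3*w^3 - 8*l^3*w^2 - 4*l^3*w + l^2*w^4 + 2*l^2*w^3 + l^2*w^2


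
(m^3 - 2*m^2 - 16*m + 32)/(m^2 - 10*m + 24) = (m^2 + 2*m - 8)/(m - 6)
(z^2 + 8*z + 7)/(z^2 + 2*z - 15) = (z^2 + 8*z + 7)/(z^2 + 2*z - 15)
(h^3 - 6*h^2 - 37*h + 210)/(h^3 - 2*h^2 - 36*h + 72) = (h^2 - 12*h + 35)/(h^2 - 8*h + 12)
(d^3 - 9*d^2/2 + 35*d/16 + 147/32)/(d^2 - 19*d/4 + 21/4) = (8*d^2 - 22*d - 21)/(8*(d - 3))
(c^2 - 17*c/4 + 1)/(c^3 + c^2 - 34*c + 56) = (c - 1/4)/(c^2 + 5*c - 14)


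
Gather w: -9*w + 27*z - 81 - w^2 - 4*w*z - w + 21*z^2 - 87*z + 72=-w^2 + w*(-4*z - 10) + 21*z^2 - 60*z - 9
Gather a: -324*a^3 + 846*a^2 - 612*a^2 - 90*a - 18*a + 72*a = -324*a^3 + 234*a^2 - 36*a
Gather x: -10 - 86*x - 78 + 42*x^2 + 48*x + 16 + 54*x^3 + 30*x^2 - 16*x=54*x^3 + 72*x^2 - 54*x - 72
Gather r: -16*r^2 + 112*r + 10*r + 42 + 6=-16*r^2 + 122*r + 48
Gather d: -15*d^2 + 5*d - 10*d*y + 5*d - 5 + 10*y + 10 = -15*d^2 + d*(10 - 10*y) + 10*y + 5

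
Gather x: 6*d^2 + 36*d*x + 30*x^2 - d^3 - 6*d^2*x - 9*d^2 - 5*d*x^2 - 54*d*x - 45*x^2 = -d^3 - 3*d^2 + x^2*(-5*d - 15) + x*(-6*d^2 - 18*d)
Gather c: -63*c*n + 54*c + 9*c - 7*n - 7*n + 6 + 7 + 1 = c*(63 - 63*n) - 14*n + 14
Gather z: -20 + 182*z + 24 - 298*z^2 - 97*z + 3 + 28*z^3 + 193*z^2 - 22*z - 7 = 28*z^3 - 105*z^2 + 63*z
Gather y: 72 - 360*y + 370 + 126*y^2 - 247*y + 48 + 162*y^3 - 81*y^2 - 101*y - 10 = 162*y^3 + 45*y^2 - 708*y + 480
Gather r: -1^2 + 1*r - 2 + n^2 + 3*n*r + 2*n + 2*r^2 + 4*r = n^2 + 2*n + 2*r^2 + r*(3*n + 5) - 3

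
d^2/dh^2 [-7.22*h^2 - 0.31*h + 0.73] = -14.4400000000000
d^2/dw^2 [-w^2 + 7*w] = -2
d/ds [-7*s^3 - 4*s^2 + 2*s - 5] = -21*s^2 - 8*s + 2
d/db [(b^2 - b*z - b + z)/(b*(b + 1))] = (b^2*z + 2*b^2 - 2*b*z - z)/(b^2*(b^2 + 2*b + 1))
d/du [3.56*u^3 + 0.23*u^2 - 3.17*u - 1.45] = 10.68*u^2 + 0.46*u - 3.17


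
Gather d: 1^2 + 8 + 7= 16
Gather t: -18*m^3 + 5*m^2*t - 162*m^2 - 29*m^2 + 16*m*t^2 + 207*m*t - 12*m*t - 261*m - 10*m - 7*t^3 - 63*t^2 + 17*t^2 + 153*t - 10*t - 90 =-18*m^3 - 191*m^2 - 271*m - 7*t^3 + t^2*(16*m - 46) + t*(5*m^2 + 195*m + 143) - 90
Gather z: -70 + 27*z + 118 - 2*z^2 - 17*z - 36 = -2*z^2 + 10*z + 12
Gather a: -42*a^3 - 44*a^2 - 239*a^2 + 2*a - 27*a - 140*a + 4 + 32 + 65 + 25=-42*a^3 - 283*a^2 - 165*a + 126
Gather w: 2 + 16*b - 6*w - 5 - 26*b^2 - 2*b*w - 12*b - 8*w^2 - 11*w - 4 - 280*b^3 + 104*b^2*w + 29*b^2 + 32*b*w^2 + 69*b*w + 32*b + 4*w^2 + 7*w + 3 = -280*b^3 + 3*b^2 + 36*b + w^2*(32*b - 4) + w*(104*b^2 + 67*b - 10) - 4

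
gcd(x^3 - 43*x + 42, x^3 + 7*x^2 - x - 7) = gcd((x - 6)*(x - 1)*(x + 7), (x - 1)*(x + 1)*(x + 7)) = x^2 + 6*x - 7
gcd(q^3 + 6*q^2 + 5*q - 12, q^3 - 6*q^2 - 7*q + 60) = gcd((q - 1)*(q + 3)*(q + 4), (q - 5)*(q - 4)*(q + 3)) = q + 3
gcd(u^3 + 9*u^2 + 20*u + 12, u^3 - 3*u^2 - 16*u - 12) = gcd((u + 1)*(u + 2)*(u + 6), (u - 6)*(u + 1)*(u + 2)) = u^2 + 3*u + 2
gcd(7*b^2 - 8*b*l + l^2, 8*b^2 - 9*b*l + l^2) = b - l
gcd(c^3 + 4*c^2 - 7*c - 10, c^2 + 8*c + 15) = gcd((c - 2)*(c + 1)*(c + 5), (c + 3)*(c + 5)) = c + 5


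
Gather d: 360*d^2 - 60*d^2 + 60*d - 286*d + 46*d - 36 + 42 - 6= 300*d^2 - 180*d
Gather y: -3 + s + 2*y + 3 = s + 2*y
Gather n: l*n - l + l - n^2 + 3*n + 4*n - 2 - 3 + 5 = -n^2 + n*(l + 7)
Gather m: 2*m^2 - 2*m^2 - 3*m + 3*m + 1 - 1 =0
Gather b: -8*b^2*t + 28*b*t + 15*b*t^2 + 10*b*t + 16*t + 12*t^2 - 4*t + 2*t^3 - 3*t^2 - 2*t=-8*b^2*t + b*(15*t^2 + 38*t) + 2*t^3 + 9*t^2 + 10*t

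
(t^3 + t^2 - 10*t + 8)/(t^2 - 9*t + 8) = (t^2 + 2*t - 8)/(t - 8)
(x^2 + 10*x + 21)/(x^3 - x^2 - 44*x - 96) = (x + 7)/(x^2 - 4*x - 32)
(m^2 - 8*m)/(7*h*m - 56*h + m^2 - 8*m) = m/(7*h + m)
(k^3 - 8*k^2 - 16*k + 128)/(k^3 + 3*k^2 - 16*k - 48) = (k - 8)/(k + 3)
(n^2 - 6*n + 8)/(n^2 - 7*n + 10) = (n - 4)/(n - 5)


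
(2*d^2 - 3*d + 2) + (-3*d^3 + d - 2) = -3*d^3 + 2*d^2 - 2*d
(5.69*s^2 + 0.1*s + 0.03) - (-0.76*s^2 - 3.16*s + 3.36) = 6.45*s^2 + 3.26*s - 3.33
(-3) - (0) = -3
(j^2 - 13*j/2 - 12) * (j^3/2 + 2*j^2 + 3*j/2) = j^5/2 - 5*j^4/4 - 35*j^3/2 - 135*j^2/4 - 18*j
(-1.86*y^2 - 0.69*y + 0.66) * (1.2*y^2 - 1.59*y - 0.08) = -2.232*y^4 + 2.1294*y^3 + 2.0379*y^2 - 0.9942*y - 0.0528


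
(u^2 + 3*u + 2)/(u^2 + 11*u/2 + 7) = 2*(u + 1)/(2*u + 7)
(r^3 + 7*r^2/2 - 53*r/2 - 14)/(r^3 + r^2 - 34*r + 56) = (r + 1/2)/(r - 2)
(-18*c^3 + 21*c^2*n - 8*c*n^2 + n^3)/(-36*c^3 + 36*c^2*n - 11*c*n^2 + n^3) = (3*c - n)/(6*c - n)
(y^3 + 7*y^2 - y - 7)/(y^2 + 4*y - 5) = (y^2 + 8*y + 7)/(y + 5)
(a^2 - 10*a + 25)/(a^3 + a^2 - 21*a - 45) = (a - 5)/(a^2 + 6*a + 9)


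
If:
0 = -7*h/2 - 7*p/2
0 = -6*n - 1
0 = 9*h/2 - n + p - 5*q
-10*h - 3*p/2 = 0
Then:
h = 0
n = -1/6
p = 0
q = 1/30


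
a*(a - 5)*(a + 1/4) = a^3 - 19*a^2/4 - 5*a/4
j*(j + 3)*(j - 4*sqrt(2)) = j^3 - 4*sqrt(2)*j^2 + 3*j^2 - 12*sqrt(2)*j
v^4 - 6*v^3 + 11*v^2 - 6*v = v*(v - 3)*(v - 2)*(v - 1)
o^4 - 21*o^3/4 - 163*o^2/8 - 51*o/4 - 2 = (o - 8)*(o + 1/4)*(o + 1/2)*(o + 2)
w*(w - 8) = w^2 - 8*w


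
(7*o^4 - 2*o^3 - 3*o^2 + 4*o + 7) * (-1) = -7*o^4 + 2*o^3 + 3*o^2 - 4*o - 7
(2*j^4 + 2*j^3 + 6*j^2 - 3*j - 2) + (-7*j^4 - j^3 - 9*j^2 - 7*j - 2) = -5*j^4 + j^3 - 3*j^2 - 10*j - 4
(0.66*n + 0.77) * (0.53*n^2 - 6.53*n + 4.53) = 0.3498*n^3 - 3.9017*n^2 - 2.0383*n + 3.4881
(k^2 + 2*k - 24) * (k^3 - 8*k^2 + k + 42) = k^5 - 6*k^4 - 39*k^3 + 236*k^2 + 60*k - 1008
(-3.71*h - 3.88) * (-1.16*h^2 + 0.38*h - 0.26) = 4.3036*h^3 + 3.091*h^2 - 0.5098*h + 1.0088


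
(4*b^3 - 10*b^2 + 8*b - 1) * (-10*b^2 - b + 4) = -40*b^5 + 96*b^4 - 54*b^3 - 38*b^2 + 33*b - 4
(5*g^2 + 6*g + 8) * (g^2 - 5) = 5*g^4 + 6*g^3 - 17*g^2 - 30*g - 40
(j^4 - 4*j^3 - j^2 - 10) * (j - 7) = j^5 - 11*j^4 + 27*j^3 + 7*j^2 - 10*j + 70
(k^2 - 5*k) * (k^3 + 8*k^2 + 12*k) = k^5 + 3*k^4 - 28*k^3 - 60*k^2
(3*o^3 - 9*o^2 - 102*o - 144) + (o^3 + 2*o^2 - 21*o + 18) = 4*o^3 - 7*o^2 - 123*o - 126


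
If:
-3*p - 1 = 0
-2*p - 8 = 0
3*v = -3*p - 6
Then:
No Solution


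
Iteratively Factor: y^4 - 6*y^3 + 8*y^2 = (y - 2)*(y^3 - 4*y^2) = y*(y - 2)*(y^2 - 4*y) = y*(y - 4)*(y - 2)*(y)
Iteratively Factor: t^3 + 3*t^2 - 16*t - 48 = (t - 4)*(t^2 + 7*t + 12) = (t - 4)*(t + 4)*(t + 3)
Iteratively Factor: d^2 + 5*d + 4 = (d + 4)*(d + 1)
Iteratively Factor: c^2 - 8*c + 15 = (c - 3)*(c - 5)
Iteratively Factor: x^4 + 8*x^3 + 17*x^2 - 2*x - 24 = (x + 2)*(x^3 + 6*x^2 + 5*x - 12) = (x + 2)*(x + 3)*(x^2 + 3*x - 4) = (x - 1)*(x + 2)*(x + 3)*(x + 4)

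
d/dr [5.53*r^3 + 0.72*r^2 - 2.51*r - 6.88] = 16.59*r^2 + 1.44*r - 2.51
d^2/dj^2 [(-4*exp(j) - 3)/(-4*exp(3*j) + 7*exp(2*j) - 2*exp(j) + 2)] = (256*exp(6*j) + 96*exp(5*j) - 856*exp(4*j) + 1108*exp(3*j) - 246*exp(2*j) - 140*exp(j) + 28)*exp(j)/(64*exp(9*j) - 336*exp(8*j) + 684*exp(7*j) - 775*exp(6*j) + 678*exp(5*j) - 474*exp(4*j) + 224*exp(3*j) - 108*exp(2*j) + 24*exp(j) - 8)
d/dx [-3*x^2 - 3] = -6*x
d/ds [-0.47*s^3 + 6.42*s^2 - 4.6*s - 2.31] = -1.41*s^2 + 12.84*s - 4.6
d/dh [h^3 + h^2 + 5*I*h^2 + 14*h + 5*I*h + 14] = 3*h^2 + h*(2 + 10*I) + 14 + 5*I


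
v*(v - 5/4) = v^2 - 5*v/4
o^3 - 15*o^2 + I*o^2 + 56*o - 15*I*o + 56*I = (o - 8)*(o - 7)*(o + I)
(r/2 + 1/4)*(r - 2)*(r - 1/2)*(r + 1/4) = r^4/2 - 7*r^3/8 - 3*r^2/8 + 7*r/32 + 1/16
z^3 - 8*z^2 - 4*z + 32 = (z - 8)*(z - 2)*(z + 2)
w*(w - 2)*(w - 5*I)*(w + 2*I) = w^4 - 2*w^3 - 3*I*w^3 + 10*w^2 + 6*I*w^2 - 20*w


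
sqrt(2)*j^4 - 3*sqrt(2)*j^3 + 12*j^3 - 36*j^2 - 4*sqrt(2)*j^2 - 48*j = j*(j - 4)*(j + 6*sqrt(2))*(sqrt(2)*j + sqrt(2))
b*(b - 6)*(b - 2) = b^3 - 8*b^2 + 12*b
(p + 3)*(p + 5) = p^2 + 8*p + 15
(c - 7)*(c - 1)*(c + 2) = c^3 - 6*c^2 - 9*c + 14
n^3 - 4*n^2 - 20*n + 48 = (n - 6)*(n - 2)*(n + 4)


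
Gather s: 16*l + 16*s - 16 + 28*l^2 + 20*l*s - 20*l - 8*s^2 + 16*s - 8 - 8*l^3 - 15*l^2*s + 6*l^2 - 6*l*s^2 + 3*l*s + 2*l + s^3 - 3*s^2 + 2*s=-8*l^3 + 34*l^2 - 2*l + s^3 + s^2*(-6*l - 11) + s*(-15*l^2 + 23*l + 34) - 24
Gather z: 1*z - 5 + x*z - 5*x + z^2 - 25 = -5*x + z^2 + z*(x + 1) - 30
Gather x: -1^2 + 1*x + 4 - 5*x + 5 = 8 - 4*x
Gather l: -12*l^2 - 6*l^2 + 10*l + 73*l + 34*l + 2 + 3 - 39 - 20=-18*l^2 + 117*l - 54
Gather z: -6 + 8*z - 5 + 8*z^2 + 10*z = 8*z^2 + 18*z - 11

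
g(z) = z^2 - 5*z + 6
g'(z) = 2*z - 5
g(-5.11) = 57.66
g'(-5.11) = -15.22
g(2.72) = -0.20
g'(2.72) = 0.44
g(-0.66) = 9.74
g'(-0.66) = -6.32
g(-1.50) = 15.75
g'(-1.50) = -8.00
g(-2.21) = 21.93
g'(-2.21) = -9.42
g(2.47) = -0.25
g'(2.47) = -0.06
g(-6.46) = 80.03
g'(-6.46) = -17.92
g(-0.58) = 9.24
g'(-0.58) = -6.16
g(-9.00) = 132.00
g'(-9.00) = -23.00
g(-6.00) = 72.00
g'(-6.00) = -17.00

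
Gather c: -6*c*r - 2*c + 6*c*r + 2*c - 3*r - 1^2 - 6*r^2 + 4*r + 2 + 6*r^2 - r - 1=0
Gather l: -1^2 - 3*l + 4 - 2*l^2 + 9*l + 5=-2*l^2 + 6*l + 8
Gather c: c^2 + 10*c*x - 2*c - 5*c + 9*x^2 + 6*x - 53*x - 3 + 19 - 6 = c^2 + c*(10*x - 7) + 9*x^2 - 47*x + 10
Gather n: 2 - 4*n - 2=-4*n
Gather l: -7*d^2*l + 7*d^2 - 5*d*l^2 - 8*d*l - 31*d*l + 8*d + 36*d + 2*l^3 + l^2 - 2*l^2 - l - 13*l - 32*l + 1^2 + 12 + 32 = 7*d^2 + 44*d + 2*l^3 + l^2*(-5*d - 1) + l*(-7*d^2 - 39*d - 46) + 45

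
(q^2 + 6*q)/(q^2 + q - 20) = q*(q + 6)/(q^2 + q - 20)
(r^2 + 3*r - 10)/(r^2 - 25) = (r - 2)/(r - 5)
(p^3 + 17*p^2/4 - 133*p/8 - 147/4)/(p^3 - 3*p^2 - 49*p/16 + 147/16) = 2*(2*p^2 + 5*p - 42)/(4*p^2 - 19*p + 21)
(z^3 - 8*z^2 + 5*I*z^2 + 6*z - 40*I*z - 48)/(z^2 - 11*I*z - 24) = (z^3 + z^2*(-8 + 5*I) + z*(6 - 40*I) - 48)/(z^2 - 11*I*z - 24)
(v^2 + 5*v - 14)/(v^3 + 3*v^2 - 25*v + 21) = (v - 2)/(v^2 - 4*v + 3)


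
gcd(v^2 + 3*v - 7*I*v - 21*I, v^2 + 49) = v - 7*I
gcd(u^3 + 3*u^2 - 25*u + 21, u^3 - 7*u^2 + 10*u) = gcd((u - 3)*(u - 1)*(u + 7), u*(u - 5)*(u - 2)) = 1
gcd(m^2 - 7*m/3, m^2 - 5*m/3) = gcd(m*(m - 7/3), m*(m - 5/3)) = m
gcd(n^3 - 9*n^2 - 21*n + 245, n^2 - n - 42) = n - 7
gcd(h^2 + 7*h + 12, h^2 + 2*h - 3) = h + 3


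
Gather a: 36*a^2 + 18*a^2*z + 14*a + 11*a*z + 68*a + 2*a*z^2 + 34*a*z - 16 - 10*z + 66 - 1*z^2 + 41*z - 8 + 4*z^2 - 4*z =a^2*(18*z + 36) + a*(2*z^2 + 45*z + 82) + 3*z^2 + 27*z + 42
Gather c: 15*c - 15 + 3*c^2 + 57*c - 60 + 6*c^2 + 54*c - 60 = 9*c^2 + 126*c - 135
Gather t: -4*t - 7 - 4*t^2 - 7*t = -4*t^2 - 11*t - 7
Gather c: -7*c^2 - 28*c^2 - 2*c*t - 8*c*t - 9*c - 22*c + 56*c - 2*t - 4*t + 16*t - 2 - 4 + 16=-35*c^2 + c*(25 - 10*t) + 10*t + 10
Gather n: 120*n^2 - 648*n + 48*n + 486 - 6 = 120*n^2 - 600*n + 480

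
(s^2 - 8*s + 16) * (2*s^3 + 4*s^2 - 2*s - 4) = 2*s^5 - 12*s^4 - 2*s^3 + 76*s^2 - 64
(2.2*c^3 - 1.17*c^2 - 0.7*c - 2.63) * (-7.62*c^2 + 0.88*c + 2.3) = -16.764*c^5 + 10.8514*c^4 + 9.3644*c^3 + 16.7336*c^2 - 3.9244*c - 6.049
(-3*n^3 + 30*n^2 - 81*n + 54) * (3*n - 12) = -9*n^4 + 126*n^3 - 603*n^2 + 1134*n - 648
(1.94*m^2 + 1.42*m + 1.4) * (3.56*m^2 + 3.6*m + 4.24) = 6.9064*m^4 + 12.0392*m^3 + 18.3216*m^2 + 11.0608*m + 5.936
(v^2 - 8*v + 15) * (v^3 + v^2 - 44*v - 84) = v^5 - 7*v^4 - 37*v^3 + 283*v^2 + 12*v - 1260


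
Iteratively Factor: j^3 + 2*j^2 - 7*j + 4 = (j - 1)*(j^2 + 3*j - 4) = (j - 1)*(j + 4)*(j - 1)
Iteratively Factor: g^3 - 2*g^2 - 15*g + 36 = (g + 4)*(g^2 - 6*g + 9) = (g - 3)*(g + 4)*(g - 3)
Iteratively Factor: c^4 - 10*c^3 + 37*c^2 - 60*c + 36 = (c - 2)*(c^3 - 8*c^2 + 21*c - 18) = (c - 3)*(c - 2)*(c^2 - 5*c + 6) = (c - 3)^2*(c - 2)*(c - 2)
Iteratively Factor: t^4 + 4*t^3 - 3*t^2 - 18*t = (t)*(t^3 + 4*t^2 - 3*t - 18) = t*(t + 3)*(t^2 + t - 6) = t*(t + 3)^2*(t - 2)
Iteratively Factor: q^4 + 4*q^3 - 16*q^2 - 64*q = (q)*(q^3 + 4*q^2 - 16*q - 64) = q*(q + 4)*(q^2 - 16) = q*(q + 4)^2*(q - 4)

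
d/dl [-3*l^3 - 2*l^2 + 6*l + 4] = -9*l^2 - 4*l + 6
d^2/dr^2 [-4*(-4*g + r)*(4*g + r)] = -8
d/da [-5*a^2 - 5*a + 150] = -10*a - 5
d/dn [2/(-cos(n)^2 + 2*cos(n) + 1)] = 4*(1 - cos(n))*sin(n)/(sin(n)^2 + 2*cos(n))^2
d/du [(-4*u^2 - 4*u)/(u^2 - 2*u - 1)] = 4*(3*u^2 + 2*u + 1)/(u^4 - 4*u^3 + 2*u^2 + 4*u + 1)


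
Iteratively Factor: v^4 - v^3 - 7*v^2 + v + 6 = (v - 3)*(v^3 + 2*v^2 - v - 2) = (v - 3)*(v + 2)*(v^2 - 1) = (v - 3)*(v + 1)*(v + 2)*(v - 1)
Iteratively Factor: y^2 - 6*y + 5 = (y - 1)*(y - 5)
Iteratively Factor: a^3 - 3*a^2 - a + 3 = (a + 1)*(a^2 - 4*a + 3) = (a - 1)*(a + 1)*(a - 3)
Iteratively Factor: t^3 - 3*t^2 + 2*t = (t - 2)*(t^2 - t) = t*(t - 2)*(t - 1)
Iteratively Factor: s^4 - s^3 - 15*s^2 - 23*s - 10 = (s + 1)*(s^3 - 2*s^2 - 13*s - 10) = (s + 1)^2*(s^2 - 3*s - 10) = (s - 5)*(s + 1)^2*(s + 2)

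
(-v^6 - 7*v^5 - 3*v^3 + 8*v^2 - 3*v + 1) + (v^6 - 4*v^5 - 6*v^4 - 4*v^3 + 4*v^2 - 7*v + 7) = -11*v^5 - 6*v^4 - 7*v^3 + 12*v^2 - 10*v + 8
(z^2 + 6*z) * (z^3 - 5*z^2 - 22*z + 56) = z^5 + z^4 - 52*z^3 - 76*z^2 + 336*z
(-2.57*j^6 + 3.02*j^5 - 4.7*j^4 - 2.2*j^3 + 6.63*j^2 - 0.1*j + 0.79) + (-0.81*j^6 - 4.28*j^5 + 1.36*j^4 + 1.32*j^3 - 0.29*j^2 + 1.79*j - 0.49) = -3.38*j^6 - 1.26*j^5 - 3.34*j^4 - 0.88*j^3 + 6.34*j^2 + 1.69*j + 0.3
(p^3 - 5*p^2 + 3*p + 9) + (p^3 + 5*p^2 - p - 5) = 2*p^3 + 2*p + 4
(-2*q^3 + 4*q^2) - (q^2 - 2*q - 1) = -2*q^3 + 3*q^2 + 2*q + 1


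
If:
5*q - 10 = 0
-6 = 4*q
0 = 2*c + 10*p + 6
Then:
No Solution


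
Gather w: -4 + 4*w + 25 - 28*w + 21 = 42 - 24*w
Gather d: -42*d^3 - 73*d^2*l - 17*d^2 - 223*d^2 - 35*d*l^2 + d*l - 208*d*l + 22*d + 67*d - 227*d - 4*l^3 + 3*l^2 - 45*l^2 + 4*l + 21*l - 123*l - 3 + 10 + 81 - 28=-42*d^3 + d^2*(-73*l - 240) + d*(-35*l^2 - 207*l - 138) - 4*l^3 - 42*l^2 - 98*l + 60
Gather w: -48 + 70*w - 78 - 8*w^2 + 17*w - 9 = -8*w^2 + 87*w - 135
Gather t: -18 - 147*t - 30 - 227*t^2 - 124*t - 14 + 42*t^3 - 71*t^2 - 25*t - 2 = 42*t^3 - 298*t^2 - 296*t - 64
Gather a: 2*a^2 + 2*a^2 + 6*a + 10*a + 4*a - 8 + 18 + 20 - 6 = 4*a^2 + 20*a + 24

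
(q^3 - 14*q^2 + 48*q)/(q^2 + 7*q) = (q^2 - 14*q + 48)/(q + 7)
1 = 1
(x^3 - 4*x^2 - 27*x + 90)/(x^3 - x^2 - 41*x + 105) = (x^2 - x - 30)/(x^2 + 2*x - 35)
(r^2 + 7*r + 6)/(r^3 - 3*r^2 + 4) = (r + 6)/(r^2 - 4*r + 4)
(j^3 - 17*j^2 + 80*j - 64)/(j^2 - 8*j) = j - 9 + 8/j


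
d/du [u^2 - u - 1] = 2*u - 1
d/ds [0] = 0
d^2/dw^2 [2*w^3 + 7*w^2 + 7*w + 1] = 12*w + 14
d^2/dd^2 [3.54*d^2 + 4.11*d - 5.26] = 7.08000000000000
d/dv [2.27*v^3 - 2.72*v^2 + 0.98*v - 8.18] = 6.81*v^2 - 5.44*v + 0.98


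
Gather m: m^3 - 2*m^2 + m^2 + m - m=m^3 - m^2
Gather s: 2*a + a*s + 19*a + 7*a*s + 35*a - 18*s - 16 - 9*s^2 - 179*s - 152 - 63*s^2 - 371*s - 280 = 56*a - 72*s^2 + s*(8*a - 568) - 448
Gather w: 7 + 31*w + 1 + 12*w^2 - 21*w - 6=12*w^2 + 10*w + 2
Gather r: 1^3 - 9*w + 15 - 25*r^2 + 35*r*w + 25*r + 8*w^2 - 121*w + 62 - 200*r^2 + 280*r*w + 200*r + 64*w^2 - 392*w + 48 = -225*r^2 + r*(315*w + 225) + 72*w^2 - 522*w + 126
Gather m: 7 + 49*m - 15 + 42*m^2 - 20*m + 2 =42*m^2 + 29*m - 6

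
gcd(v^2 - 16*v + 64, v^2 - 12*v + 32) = v - 8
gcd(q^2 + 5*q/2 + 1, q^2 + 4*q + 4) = q + 2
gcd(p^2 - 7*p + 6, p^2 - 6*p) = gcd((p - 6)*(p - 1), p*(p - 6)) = p - 6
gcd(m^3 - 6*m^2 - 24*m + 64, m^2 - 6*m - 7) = 1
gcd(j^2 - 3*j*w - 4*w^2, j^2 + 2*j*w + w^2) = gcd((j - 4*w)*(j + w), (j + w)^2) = j + w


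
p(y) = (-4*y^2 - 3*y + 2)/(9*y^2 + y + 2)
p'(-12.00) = 0.00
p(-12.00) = -0.42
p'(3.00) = 0.01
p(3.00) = -0.50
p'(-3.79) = 0.03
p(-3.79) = -0.35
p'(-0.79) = 1.02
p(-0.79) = 0.27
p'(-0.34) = 1.69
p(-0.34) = 0.95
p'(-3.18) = 0.05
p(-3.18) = -0.32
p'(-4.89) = 0.02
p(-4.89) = -0.37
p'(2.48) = 0.00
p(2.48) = -0.50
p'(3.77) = 0.01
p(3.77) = -0.49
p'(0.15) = -2.76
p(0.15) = 0.62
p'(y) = (-18*y - 1)*(-4*y^2 - 3*y + 2)/(9*y^2 + y + 2)^2 + (-8*y - 3)/(9*y^2 + y + 2) = (23*y^2 - 52*y - 8)/(81*y^4 + 18*y^3 + 37*y^2 + 4*y + 4)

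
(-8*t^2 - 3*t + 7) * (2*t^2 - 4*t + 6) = -16*t^4 + 26*t^3 - 22*t^2 - 46*t + 42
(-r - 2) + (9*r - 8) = 8*r - 10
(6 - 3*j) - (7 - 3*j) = -1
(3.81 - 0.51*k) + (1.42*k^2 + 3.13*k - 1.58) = 1.42*k^2 + 2.62*k + 2.23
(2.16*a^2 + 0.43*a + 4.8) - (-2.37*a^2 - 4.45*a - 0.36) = 4.53*a^2 + 4.88*a + 5.16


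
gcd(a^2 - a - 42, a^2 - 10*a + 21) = a - 7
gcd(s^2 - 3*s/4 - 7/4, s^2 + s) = s + 1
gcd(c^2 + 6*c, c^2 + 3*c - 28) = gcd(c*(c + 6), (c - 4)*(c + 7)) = 1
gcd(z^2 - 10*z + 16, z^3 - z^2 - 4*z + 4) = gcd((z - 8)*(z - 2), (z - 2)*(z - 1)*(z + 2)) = z - 2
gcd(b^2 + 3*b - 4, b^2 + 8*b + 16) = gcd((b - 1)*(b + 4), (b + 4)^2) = b + 4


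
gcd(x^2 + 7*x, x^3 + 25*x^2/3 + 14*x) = x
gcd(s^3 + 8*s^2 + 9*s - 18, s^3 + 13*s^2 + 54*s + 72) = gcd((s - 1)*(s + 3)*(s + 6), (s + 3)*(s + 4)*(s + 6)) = s^2 + 9*s + 18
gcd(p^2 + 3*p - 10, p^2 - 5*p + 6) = p - 2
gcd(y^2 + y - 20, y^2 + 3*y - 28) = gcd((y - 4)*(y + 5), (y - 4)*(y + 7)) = y - 4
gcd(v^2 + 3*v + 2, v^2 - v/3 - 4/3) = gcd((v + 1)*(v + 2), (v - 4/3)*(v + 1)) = v + 1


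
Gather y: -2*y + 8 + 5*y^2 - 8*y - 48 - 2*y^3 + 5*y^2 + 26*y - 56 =-2*y^3 + 10*y^2 + 16*y - 96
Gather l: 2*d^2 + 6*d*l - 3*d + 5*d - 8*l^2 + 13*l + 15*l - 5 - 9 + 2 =2*d^2 + 2*d - 8*l^2 + l*(6*d + 28) - 12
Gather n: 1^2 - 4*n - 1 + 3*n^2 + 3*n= 3*n^2 - n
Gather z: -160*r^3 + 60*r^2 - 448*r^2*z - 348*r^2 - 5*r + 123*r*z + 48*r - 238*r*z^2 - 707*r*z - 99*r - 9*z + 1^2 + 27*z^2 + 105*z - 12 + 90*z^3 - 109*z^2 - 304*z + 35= -160*r^3 - 288*r^2 - 56*r + 90*z^3 + z^2*(-238*r - 82) + z*(-448*r^2 - 584*r - 208) + 24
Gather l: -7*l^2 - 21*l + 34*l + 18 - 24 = -7*l^2 + 13*l - 6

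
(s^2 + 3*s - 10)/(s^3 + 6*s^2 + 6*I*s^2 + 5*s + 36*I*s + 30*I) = (s - 2)/(s^2 + s*(1 + 6*I) + 6*I)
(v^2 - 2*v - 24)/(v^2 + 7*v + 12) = (v - 6)/(v + 3)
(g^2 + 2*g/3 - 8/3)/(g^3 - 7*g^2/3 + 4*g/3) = (g + 2)/(g*(g - 1))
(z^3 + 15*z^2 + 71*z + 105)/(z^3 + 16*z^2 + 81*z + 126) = (z + 5)/(z + 6)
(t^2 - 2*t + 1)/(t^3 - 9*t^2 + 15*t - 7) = 1/(t - 7)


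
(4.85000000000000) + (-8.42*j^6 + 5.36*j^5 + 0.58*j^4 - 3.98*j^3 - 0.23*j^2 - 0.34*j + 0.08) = -8.42*j^6 + 5.36*j^5 + 0.58*j^4 - 3.98*j^3 - 0.23*j^2 - 0.34*j + 4.93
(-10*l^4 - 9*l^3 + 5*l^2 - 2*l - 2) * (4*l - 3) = -40*l^5 - 6*l^4 + 47*l^3 - 23*l^2 - 2*l + 6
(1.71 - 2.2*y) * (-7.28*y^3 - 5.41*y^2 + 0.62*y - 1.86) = 16.016*y^4 - 0.546799999999999*y^3 - 10.6151*y^2 + 5.1522*y - 3.1806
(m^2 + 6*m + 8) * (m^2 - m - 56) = m^4 + 5*m^3 - 54*m^2 - 344*m - 448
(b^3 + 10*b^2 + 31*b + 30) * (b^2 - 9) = b^5 + 10*b^4 + 22*b^3 - 60*b^2 - 279*b - 270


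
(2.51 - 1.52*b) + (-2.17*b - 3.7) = -3.69*b - 1.19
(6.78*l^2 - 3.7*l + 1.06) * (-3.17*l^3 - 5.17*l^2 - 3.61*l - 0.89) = -21.4926*l^5 - 23.3236*l^4 - 8.707*l^3 + 1.8426*l^2 - 0.5336*l - 0.9434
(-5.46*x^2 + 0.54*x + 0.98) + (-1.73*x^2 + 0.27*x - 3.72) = -7.19*x^2 + 0.81*x - 2.74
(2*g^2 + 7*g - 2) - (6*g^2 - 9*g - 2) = -4*g^2 + 16*g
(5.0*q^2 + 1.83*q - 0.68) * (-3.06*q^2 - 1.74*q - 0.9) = -15.3*q^4 - 14.2998*q^3 - 5.6034*q^2 - 0.4638*q + 0.612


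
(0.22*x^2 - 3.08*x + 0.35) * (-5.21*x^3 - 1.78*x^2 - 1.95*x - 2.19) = -1.1462*x^5 + 15.6552*x^4 + 3.2299*x^3 + 4.9012*x^2 + 6.0627*x - 0.7665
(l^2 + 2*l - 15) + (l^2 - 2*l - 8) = 2*l^2 - 23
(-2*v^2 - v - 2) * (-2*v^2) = 4*v^4 + 2*v^3 + 4*v^2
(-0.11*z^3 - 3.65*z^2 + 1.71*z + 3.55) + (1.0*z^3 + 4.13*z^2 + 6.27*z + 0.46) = 0.89*z^3 + 0.48*z^2 + 7.98*z + 4.01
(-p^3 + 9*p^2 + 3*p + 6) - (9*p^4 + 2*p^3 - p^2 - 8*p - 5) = -9*p^4 - 3*p^3 + 10*p^2 + 11*p + 11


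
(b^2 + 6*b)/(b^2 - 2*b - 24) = b*(b + 6)/(b^2 - 2*b - 24)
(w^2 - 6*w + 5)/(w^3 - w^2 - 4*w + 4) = (w - 5)/(w^2 - 4)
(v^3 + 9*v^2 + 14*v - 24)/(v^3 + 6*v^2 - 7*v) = (v^2 + 10*v + 24)/(v*(v + 7))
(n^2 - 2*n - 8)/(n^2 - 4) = (n - 4)/(n - 2)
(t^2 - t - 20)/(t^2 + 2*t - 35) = (t + 4)/(t + 7)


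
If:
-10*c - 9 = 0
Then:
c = -9/10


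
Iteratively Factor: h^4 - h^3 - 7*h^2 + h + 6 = (h - 1)*(h^3 - 7*h - 6) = (h - 1)*(h + 1)*(h^2 - h - 6) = (h - 3)*(h - 1)*(h + 1)*(h + 2)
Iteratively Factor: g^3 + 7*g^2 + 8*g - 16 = (g + 4)*(g^2 + 3*g - 4) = (g + 4)^2*(g - 1)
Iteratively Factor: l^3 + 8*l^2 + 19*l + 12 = (l + 4)*(l^2 + 4*l + 3) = (l + 1)*(l + 4)*(l + 3)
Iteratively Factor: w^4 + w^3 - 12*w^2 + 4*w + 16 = (w + 4)*(w^3 - 3*w^2 + 4) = (w - 2)*(w + 4)*(w^2 - w - 2) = (w - 2)^2*(w + 4)*(w + 1)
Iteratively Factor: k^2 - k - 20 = (k + 4)*(k - 5)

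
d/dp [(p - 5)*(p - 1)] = 2*p - 6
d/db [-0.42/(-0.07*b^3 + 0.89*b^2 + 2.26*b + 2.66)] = (-0.0882*b^2 + 0.7476*b + 0.9492)/(-0.07*b^3 + 0.89*b^2 + 2.26*b + 2.66)^2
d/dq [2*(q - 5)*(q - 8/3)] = 4*q - 46/3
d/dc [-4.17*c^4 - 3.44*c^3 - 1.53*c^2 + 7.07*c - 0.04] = -16.68*c^3 - 10.32*c^2 - 3.06*c + 7.07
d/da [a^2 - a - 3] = 2*a - 1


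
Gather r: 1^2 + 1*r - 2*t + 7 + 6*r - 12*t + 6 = 7*r - 14*t + 14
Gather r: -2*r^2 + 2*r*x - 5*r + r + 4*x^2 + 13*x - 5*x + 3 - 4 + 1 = -2*r^2 + r*(2*x - 4) + 4*x^2 + 8*x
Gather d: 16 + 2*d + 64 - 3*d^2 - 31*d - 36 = -3*d^2 - 29*d + 44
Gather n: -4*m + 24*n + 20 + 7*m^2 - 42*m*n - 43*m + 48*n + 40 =7*m^2 - 47*m + n*(72 - 42*m) + 60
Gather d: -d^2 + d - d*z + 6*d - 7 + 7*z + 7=-d^2 + d*(7 - z) + 7*z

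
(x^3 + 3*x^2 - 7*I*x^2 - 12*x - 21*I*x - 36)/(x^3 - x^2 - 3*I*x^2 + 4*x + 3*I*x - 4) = (x^2 + 3*x*(1 - I) - 9*I)/(x^2 + x*(-1 + I) - I)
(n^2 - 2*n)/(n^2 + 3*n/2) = 2*(n - 2)/(2*n + 3)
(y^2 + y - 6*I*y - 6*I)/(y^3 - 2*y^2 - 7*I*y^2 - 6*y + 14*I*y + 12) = (y + 1)/(y^2 - y*(2 + I) + 2*I)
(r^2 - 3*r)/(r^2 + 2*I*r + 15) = r*(r - 3)/(r^2 + 2*I*r + 15)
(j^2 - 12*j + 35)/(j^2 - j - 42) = (j - 5)/(j + 6)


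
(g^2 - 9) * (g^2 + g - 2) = g^4 + g^3 - 11*g^2 - 9*g + 18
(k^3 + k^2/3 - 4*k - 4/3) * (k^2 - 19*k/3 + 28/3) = k^5 - 6*k^4 + 29*k^3/9 + 244*k^2/9 - 260*k/9 - 112/9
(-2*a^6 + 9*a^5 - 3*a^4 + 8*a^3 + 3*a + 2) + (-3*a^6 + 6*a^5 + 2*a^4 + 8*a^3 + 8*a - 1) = -5*a^6 + 15*a^5 - a^4 + 16*a^3 + 11*a + 1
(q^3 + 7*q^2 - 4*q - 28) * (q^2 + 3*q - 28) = q^5 + 10*q^4 - 11*q^3 - 236*q^2 + 28*q + 784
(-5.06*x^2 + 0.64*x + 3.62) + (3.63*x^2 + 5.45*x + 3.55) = -1.43*x^2 + 6.09*x + 7.17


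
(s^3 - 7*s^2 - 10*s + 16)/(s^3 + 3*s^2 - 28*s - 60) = (s^2 - 9*s + 8)/(s^2 + s - 30)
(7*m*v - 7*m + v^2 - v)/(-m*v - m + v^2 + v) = (-7*m*v + 7*m - v^2 + v)/(m*v + m - v^2 - v)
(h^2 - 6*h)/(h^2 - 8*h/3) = 3*(h - 6)/(3*h - 8)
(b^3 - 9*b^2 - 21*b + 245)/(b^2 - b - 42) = (b^2 - 2*b - 35)/(b + 6)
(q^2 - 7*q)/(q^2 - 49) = q/(q + 7)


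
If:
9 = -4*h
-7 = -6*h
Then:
No Solution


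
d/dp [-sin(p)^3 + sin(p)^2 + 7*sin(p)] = (-3*sin(p)^2 + 2*sin(p) + 7)*cos(p)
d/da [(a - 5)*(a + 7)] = 2*a + 2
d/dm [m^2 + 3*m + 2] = 2*m + 3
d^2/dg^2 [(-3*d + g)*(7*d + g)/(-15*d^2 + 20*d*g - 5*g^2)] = 16*d/(5*(d^3 - 3*d^2*g + 3*d*g^2 - g^3))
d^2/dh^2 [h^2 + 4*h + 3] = 2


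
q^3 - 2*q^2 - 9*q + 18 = (q - 3)*(q - 2)*(q + 3)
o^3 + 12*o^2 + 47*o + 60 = (o + 3)*(o + 4)*(o + 5)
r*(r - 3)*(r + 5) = r^3 + 2*r^2 - 15*r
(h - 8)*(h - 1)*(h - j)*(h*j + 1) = h^4*j - h^3*j^2 - 9*h^3*j + h^3 + 9*h^2*j^2 + 7*h^2*j - 9*h^2 - 8*h*j^2 + 9*h*j + 8*h - 8*j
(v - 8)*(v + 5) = v^2 - 3*v - 40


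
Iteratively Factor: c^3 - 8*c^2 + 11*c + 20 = (c - 5)*(c^2 - 3*c - 4) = (c - 5)*(c - 4)*(c + 1)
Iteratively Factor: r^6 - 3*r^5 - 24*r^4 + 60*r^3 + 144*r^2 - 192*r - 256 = (r + 2)*(r^5 - 5*r^4 - 14*r^3 + 88*r^2 - 32*r - 128) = (r + 2)*(r + 4)*(r^4 - 9*r^3 + 22*r^2 - 32) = (r - 4)*(r + 2)*(r + 4)*(r^3 - 5*r^2 + 2*r + 8) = (r - 4)^2*(r + 2)*(r + 4)*(r^2 - r - 2) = (r - 4)^2*(r - 2)*(r + 2)*(r + 4)*(r + 1)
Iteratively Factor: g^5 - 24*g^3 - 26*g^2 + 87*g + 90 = (g - 5)*(g^4 + 5*g^3 + g^2 - 21*g - 18) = (g - 5)*(g + 1)*(g^3 + 4*g^2 - 3*g - 18) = (g - 5)*(g - 2)*(g + 1)*(g^2 + 6*g + 9) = (g - 5)*(g - 2)*(g + 1)*(g + 3)*(g + 3)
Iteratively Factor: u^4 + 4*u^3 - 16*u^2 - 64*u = (u + 4)*(u^3 - 16*u) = (u + 4)^2*(u^2 - 4*u) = u*(u + 4)^2*(u - 4)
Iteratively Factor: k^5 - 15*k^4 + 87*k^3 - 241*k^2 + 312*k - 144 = (k - 4)*(k^4 - 11*k^3 + 43*k^2 - 69*k + 36) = (k - 4)*(k - 1)*(k^3 - 10*k^2 + 33*k - 36) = (k - 4)*(k - 3)*(k - 1)*(k^2 - 7*k + 12) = (k - 4)*(k - 3)^2*(k - 1)*(k - 4)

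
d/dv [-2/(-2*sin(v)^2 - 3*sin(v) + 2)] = -2*(4*sin(v) + 3)*cos(v)/(2*sin(v)^2 + 3*sin(v) - 2)^2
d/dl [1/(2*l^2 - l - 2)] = (1 - 4*l)/(-2*l^2 + l + 2)^2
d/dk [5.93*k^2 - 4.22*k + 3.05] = 11.86*k - 4.22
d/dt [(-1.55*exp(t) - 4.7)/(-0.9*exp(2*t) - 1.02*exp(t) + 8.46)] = (-(1.55*exp(t) + 4.7)*(1.8*exp(t) + 1.02) + 1.395*exp(2*t) + 1.581*exp(t) - 13.113)*exp(t)/(0.9*exp(2*t) + 1.02*exp(t) - 8.46)^2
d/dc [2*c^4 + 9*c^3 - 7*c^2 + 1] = c*(8*c^2 + 27*c - 14)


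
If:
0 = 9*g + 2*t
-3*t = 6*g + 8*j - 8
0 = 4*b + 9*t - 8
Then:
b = 2 - 9*t/4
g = -2*t/9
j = 1 - 5*t/24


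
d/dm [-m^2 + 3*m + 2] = 3 - 2*m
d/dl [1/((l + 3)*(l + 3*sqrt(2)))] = -(2*l + 3 + 3*sqrt(2))/((l + 3)^2*(l + 3*sqrt(2))^2)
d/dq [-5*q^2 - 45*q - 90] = -10*q - 45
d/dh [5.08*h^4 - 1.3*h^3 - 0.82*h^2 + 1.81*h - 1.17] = 20.32*h^3 - 3.9*h^2 - 1.64*h + 1.81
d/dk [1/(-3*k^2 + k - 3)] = (6*k - 1)/(3*k^2 - k + 3)^2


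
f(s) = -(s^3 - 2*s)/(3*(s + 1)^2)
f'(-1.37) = -11.06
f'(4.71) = -0.32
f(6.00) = -1.39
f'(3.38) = -0.31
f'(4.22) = -0.32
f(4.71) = -0.97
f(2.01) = -0.15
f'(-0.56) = 9.21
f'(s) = -(3*s^2 - 2)/(3*(s + 1)^2) + 2*(s^3 - 2*s)/(3*(s + 1)^3)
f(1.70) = -0.07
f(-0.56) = -1.63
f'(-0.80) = 91.33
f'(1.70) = -0.25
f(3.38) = -0.55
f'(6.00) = -0.32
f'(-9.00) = -0.33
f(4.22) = -0.82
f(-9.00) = 3.70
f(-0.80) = -9.07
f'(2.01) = -0.27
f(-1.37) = -0.41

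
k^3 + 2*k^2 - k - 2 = (k - 1)*(k + 1)*(k + 2)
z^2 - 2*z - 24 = (z - 6)*(z + 4)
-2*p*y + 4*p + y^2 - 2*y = (-2*p + y)*(y - 2)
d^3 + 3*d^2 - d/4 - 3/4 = (d - 1/2)*(d + 1/2)*(d + 3)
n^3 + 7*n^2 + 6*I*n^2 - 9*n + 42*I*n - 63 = (n + 7)*(n + 3*I)^2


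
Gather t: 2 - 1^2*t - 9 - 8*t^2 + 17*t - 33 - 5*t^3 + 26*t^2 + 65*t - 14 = -5*t^3 + 18*t^2 + 81*t - 54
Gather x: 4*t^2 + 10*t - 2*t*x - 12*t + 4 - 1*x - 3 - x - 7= 4*t^2 - 2*t + x*(-2*t - 2) - 6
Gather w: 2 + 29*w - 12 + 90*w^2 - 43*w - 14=90*w^2 - 14*w - 24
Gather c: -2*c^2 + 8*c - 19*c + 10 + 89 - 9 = -2*c^2 - 11*c + 90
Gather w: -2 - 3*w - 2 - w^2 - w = -w^2 - 4*w - 4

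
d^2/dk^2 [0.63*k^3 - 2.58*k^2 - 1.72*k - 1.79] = 3.78*k - 5.16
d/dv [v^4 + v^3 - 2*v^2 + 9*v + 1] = 4*v^3 + 3*v^2 - 4*v + 9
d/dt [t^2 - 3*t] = 2*t - 3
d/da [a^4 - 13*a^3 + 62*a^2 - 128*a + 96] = 4*a^3 - 39*a^2 + 124*a - 128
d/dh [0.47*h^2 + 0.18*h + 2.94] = 0.94*h + 0.18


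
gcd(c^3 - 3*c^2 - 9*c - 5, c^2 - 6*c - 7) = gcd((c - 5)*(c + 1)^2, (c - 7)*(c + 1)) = c + 1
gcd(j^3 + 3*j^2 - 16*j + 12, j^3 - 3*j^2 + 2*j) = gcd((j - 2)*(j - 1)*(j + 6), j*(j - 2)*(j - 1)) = j^2 - 3*j + 2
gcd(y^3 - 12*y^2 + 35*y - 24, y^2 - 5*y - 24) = y - 8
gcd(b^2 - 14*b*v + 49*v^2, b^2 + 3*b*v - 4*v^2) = 1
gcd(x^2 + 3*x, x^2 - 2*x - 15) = x + 3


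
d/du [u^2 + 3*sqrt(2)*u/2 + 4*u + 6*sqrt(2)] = 2*u + 3*sqrt(2)/2 + 4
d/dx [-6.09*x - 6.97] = -6.09000000000000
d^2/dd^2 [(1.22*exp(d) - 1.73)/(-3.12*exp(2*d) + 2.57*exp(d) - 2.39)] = (-11.875968*exp(4*d) + 57.5796*exp(3*d) + 12.96828*exp(2*d) - 47.668185*exp(d) + 3.657417)*exp(d)/(30.371328*exp(6*d) - 75.052224*exp(5*d) + 131.617512*exp(4*d) - 131.958449*exp(3*d) + 100.822389*exp(2*d) - 44.040291*exp(d) + 13.651919)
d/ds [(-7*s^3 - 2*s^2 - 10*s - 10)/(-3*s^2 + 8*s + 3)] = (21*s^4 - 112*s^3 - 109*s^2 - 72*s + 50)/(9*s^4 - 48*s^3 + 46*s^2 + 48*s + 9)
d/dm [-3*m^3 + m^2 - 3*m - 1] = -9*m^2 + 2*m - 3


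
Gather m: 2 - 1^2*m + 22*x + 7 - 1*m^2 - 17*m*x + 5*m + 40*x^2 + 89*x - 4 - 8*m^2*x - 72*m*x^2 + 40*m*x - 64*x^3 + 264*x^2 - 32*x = m^2*(-8*x - 1) + m*(-72*x^2 + 23*x + 4) - 64*x^3 + 304*x^2 + 79*x + 5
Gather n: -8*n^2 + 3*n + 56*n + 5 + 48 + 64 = -8*n^2 + 59*n + 117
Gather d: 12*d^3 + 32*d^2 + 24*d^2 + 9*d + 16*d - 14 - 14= 12*d^3 + 56*d^2 + 25*d - 28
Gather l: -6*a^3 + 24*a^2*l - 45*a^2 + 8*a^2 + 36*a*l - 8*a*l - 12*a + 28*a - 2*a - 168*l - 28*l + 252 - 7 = -6*a^3 - 37*a^2 + 14*a + l*(24*a^2 + 28*a - 196) + 245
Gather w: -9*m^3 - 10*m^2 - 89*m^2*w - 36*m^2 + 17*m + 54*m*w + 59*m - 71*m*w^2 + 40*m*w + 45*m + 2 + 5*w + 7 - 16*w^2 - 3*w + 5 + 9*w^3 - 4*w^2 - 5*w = -9*m^3 - 46*m^2 + 121*m + 9*w^3 + w^2*(-71*m - 20) + w*(-89*m^2 + 94*m - 3) + 14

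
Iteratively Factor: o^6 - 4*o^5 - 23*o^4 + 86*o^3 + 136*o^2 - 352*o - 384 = (o + 1)*(o^5 - 5*o^4 - 18*o^3 + 104*o^2 + 32*o - 384) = (o + 1)*(o + 4)*(o^4 - 9*o^3 + 18*o^2 + 32*o - 96) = (o + 1)*(o + 2)*(o + 4)*(o^3 - 11*o^2 + 40*o - 48) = (o - 4)*(o + 1)*(o + 2)*(o + 4)*(o^2 - 7*o + 12) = (o - 4)^2*(o + 1)*(o + 2)*(o + 4)*(o - 3)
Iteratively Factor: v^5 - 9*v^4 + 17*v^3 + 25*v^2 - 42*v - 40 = (v - 2)*(v^4 - 7*v^3 + 3*v^2 + 31*v + 20) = (v - 4)*(v - 2)*(v^3 - 3*v^2 - 9*v - 5) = (v - 5)*(v - 4)*(v - 2)*(v^2 + 2*v + 1) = (v - 5)*(v - 4)*(v - 2)*(v + 1)*(v + 1)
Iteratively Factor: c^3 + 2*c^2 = (c)*(c^2 + 2*c) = c^2*(c + 2)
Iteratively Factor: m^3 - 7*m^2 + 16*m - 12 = (m - 2)*(m^2 - 5*m + 6) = (m - 3)*(m - 2)*(m - 2)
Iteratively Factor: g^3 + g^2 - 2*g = (g)*(g^2 + g - 2) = g*(g - 1)*(g + 2)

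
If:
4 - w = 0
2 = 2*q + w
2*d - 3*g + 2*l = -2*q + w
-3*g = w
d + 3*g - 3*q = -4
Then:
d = -3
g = -4/3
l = 4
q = -1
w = 4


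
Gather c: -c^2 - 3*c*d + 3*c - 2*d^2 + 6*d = -c^2 + c*(3 - 3*d) - 2*d^2 + 6*d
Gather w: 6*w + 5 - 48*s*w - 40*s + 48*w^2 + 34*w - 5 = -40*s + 48*w^2 + w*(40 - 48*s)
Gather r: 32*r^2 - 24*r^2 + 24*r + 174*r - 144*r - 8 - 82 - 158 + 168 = 8*r^2 + 54*r - 80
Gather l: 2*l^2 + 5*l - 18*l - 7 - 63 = 2*l^2 - 13*l - 70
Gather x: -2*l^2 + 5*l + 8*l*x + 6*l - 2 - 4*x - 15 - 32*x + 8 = -2*l^2 + 11*l + x*(8*l - 36) - 9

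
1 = 1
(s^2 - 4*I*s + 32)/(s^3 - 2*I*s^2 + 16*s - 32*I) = (s - 8*I)/(s^2 - 6*I*s - 8)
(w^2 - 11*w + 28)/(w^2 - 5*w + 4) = (w - 7)/(w - 1)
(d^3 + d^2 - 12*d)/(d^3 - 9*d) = (d + 4)/(d + 3)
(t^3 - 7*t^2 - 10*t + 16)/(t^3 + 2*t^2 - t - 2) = (t - 8)/(t + 1)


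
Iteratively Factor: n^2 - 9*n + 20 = (n - 4)*(n - 5)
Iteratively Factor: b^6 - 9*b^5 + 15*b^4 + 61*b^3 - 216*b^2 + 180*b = (b - 2)*(b^5 - 7*b^4 + b^3 + 63*b^2 - 90*b) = (b - 5)*(b - 2)*(b^4 - 2*b^3 - 9*b^2 + 18*b) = (b - 5)*(b - 2)^2*(b^3 - 9*b) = (b - 5)*(b - 3)*(b - 2)^2*(b^2 + 3*b) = b*(b - 5)*(b - 3)*(b - 2)^2*(b + 3)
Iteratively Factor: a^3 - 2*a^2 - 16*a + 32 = (a - 4)*(a^2 + 2*a - 8) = (a - 4)*(a - 2)*(a + 4)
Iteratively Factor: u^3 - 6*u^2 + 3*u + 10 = (u + 1)*(u^2 - 7*u + 10) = (u - 5)*(u + 1)*(u - 2)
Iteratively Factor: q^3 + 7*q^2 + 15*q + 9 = (q + 3)*(q^2 + 4*q + 3) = (q + 3)^2*(q + 1)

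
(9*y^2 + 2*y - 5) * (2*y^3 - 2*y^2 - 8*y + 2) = 18*y^5 - 14*y^4 - 86*y^3 + 12*y^2 + 44*y - 10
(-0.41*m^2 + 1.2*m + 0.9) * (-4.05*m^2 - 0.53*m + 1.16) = 1.6605*m^4 - 4.6427*m^3 - 4.7566*m^2 + 0.915*m + 1.044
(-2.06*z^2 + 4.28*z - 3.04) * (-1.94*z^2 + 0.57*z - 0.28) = 3.9964*z^4 - 9.4774*z^3 + 8.914*z^2 - 2.9312*z + 0.8512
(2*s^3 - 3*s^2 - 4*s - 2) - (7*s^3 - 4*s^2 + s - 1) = -5*s^3 + s^2 - 5*s - 1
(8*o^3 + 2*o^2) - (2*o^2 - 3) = 8*o^3 + 3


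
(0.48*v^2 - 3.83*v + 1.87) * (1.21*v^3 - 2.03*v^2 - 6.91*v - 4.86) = 0.5808*v^5 - 5.6087*v^4 + 6.7208*v^3 + 20.3364*v^2 + 5.6921*v - 9.0882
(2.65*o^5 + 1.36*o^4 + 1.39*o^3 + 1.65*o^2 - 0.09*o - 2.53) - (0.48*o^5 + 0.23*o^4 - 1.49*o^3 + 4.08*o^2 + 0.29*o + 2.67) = 2.17*o^5 + 1.13*o^4 + 2.88*o^3 - 2.43*o^2 - 0.38*o - 5.2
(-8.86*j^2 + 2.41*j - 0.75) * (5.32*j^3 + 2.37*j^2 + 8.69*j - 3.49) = -47.1352*j^5 - 8.177*j^4 - 75.2717*j^3 + 50.0868*j^2 - 14.9284*j + 2.6175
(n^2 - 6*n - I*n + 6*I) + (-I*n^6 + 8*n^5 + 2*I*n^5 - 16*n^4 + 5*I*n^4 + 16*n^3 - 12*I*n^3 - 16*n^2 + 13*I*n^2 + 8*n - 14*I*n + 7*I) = -I*n^6 + 8*n^5 + 2*I*n^5 - 16*n^4 + 5*I*n^4 + 16*n^3 - 12*I*n^3 - 15*n^2 + 13*I*n^2 + 2*n - 15*I*n + 13*I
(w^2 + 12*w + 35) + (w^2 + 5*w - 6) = 2*w^2 + 17*w + 29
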